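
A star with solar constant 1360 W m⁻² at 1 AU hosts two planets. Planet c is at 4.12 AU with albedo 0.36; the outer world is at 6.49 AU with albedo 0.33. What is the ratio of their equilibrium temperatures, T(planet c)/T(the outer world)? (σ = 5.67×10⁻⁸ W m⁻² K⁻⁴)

T₁/T₂ ≈ 1.241

T_eq = [S₀(1−A)/(4σd²)]^(1/4), so T ∝ (1−A)^(1/4) / √d.
T₁ = [1360×0.64/(4×5.67×10⁻⁸×4.12²)]^(1/4) = 122.62 K.
T₂ = [1360×0.67/(4×5.67×10⁻⁸×6.49²)]^(1/4) = 98.83 K.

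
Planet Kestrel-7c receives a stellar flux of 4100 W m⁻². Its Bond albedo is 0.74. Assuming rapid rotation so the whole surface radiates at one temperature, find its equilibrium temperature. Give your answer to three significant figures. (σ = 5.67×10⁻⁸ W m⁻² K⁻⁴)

Energy balance: absorbed = emitted ⇒ πR²·S(1−A) = 4πR²·σT_eq⁴, so T_eq⁴ = S(1−A)/(4σ).
T_eq = [4100 × 0.26 / (4 × 5.67×10⁻⁸)]^(1/4) = (4.70×10⁹)^(1/4) = 262 K.

T_eq ≈ 262 K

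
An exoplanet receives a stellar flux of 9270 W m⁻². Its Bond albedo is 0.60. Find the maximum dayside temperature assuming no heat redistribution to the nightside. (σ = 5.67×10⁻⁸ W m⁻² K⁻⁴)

T_ss ≈ 506 K

With no redistribution each surface element balances locally: S(1−A) = σT⁴.
T = [9270 × 0.40 / 5.67×10⁻⁸]^(1/4) = (6.54×10¹⁰)^(1/4) = 506 K.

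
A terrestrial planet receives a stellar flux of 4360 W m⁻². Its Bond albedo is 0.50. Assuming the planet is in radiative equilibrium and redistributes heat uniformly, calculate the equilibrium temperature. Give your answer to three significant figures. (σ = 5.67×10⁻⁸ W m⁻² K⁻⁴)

Energy balance: absorbed = emitted ⇒ πR²·S(1−A) = 4πR²·σT_eq⁴, so T_eq⁴ = S(1−A)/(4σ).
T_eq = [4360 × 0.50 / (4 × 5.67×10⁻⁸)]^(1/4) = (9.61×10⁹)^(1/4) = 313 K.

T_eq ≈ 313 K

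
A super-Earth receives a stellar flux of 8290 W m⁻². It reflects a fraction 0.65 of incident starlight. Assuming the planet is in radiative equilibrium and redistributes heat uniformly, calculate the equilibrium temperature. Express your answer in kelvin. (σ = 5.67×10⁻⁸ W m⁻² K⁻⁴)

T_eq ≈ 336 K

Energy balance: absorbed = emitted ⇒ πR²·S(1−A) = 4πR²·σT_eq⁴, so T_eq⁴ = S(1−A)/(4σ).
T_eq = [8290 × 0.35 / (4 × 5.67×10⁻⁸)]^(1/4) = (1.28×10¹⁰)^(1/4) = 336 K.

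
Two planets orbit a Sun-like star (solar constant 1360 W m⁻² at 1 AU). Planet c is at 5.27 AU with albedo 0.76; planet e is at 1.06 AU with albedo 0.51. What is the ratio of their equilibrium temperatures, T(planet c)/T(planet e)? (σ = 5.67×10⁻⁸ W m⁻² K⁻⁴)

T_eq = [S₀(1−A)/(4σd²)]^(1/4), so T ∝ (1−A)^(1/4) / √d.
T₁ = [1360×0.24/(4×5.67×10⁻⁸×5.27²)]^(1/4) = 84.84 K.
T₂ = [1360×0.49/(4×5.67×10⁻⁸×1.06²)]^(1/4) = 226.14 K.

T₁/T₂ ≈ 0.375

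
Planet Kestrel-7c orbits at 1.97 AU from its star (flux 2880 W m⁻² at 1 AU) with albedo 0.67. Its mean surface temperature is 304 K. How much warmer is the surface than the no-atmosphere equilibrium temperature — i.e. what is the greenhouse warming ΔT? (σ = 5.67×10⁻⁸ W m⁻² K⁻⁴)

S = 2880/1.97² = 742.1 W m⁻².
T_eq = [S(1−A)/(4σ)]^(1/4) = [742.1×0.33/(4×5.67×10⁻⁸)]^(1/4) = 181.3 K.
ΔT = T_surf − T_eq = 304 − 181.3.

ΔT ≈ 122.7 K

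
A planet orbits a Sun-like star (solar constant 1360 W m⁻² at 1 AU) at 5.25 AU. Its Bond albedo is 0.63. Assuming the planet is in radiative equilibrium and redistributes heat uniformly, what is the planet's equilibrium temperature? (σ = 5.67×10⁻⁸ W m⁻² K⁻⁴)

Flux at 5.25 AU: S = 1360/5.25² = 49.3 W m⁻².
Energy balance: absorbed = emitted ⇒ πR²·S(1−A) = 4πR²·σT_eq⁴, so T_eq⁴ = S(1−A)/(4σ).
T_eq = [49.3 × 0.37 / (4 × 5.67×10⁻⁸)]^(1/4) = (8.05×10⁷)^(1/4) = 94.7 K.

T_eq ≈ 94.7 K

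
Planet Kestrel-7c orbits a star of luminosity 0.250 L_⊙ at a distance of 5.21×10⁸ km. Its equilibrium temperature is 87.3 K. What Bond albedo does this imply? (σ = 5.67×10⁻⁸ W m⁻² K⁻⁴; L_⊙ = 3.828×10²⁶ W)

A ≈ 0.53

d = 5.21×10⁸ km = 5.21×10¹¹ m.
L = 0.250 × 3.828×10²⁶ = 9.57×10²⁵ W.
Flux: S = L/(4πd²) = 9.57×10²⁵/(4π×(5.21×10¹¹)²) = 28.1 W m⁻².
From T_eq⁴ = S(1−A)/(4σ): 1−A = 4σT_eq⁴/S.
1−A = 4 × 5.67×10⁻⁸ × (87.3)⁴ / 28.1 = 0.470.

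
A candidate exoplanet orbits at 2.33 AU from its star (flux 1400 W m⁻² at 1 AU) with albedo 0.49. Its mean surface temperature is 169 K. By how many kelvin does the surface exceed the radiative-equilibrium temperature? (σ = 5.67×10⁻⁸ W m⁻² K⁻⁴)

S = 1400/2.33² = 257.9 W m⁻².
T_eq = [S(1−A)/(4σ)]^(1/4) = [257.9×0.51/(4×5.67×10⁻⁸)]^(1/4) = 155.2 K.
ΔT = T_surf − T_eq = 169 − 155.2.

ΔT ≈ 13.8 K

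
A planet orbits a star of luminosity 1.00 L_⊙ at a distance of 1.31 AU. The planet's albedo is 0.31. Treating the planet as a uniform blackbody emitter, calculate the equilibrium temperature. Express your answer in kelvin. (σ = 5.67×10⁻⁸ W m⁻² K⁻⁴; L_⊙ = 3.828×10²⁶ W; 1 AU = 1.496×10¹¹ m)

T_eq ≈ 222 K

d = 1.31 AU = 1.96×10¹¹ m.
L = 1.00 × 3.828×10²⁶ = 3.83×10²⁶ W.
Flux: S = L/(4πd²) = 3.83×10²⁶/(4π×(1.96×10¹¹)²) = 793 W m⁻².
Energy balance: absorbed = emitted ⇒ πR²·S(1−A) = 4πR²·σT_eq⁴, so T_eq⁴ = S(1−A)/(4σ).
T_eq = [793 × 0.69 / (4 × 5.67×10⁻⁸)]^(1/4) = (2.41×10⁹)^(1/4) = 222 K.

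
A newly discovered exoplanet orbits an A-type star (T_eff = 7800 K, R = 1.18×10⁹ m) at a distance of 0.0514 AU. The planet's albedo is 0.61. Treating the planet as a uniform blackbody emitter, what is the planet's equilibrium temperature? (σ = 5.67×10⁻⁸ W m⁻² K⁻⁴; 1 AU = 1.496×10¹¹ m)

T_eq ≈ 1710 K

d = 0.0514 AU = 7.69×10⁹ m.
L = 4πR_⋆²σT_⋆⁴ = 4π(1.18×10⁹)² × 5.67×10⁻⁸ × (7800)⁴ = 3.67×10²⁷ W.
S = L/(4πd²) = 4.94×10⁶ W m⁻².
Energy balance: absorbed = emitted ⇒ πR²·S(1−A) = 4πR²·σT_eq⁴, so T_eq⁴ = S(1−A)/(4σ).
T_eq = [4.94×10⁶ × 0.39 / (4 × 5.67×10⁻⁸)]^(1/4) = (8.50×10¹²)^(1/4) = 1710 K.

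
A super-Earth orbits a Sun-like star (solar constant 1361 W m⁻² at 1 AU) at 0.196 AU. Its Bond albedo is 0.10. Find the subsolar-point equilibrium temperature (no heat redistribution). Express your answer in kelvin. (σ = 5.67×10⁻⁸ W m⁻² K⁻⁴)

T_ss ≈ 866 K

Flux at 0.196 AU: S = 1361/0.196² = 3.54×10⁴ W m⁻².
At the subsolar point the surface absorbs S(1−A) and emits σT⁴ per unit area — no factor of 4, since only the local patch is in balance.
T = [3.54×10⁴ × 0.90 / 5.67×10⁻⁸]^(1/4) = (5.62×10¹¹)^(1/4) = 866 K.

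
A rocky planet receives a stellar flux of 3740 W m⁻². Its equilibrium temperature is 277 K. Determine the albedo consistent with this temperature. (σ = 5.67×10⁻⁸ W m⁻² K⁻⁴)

A ≈ 0.64

From T_eq⁴ = S(1−A)/(4σ): 1−A = 4σT_eq⁴/S.
1−A = 4 × 5.67×10⁻⁸ × (277)⁴ / 3740 = 0.357.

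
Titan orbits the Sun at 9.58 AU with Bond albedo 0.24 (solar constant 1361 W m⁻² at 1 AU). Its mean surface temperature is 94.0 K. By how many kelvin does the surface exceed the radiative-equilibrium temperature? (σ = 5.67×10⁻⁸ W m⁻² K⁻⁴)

ΔT ≈ 10.0 K

S = 1361/9.58² = 14.83 W m⁻².
T_eq = [S(1−A)/(4σ)]^(1/4) = [14.83×0.76/(4×5.67×10⁻⁸)]^(1/4) = 84.0 K.
ΔT = T_surf − T_eq = 94 − 84.0.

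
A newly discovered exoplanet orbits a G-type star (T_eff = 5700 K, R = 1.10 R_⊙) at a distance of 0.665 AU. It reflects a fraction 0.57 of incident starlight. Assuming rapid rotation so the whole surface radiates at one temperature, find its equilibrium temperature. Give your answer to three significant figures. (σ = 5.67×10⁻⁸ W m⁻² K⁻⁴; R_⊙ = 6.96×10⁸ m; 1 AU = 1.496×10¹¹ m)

R_⋆ = 1.10 × 6.96×10⁸ = 7.66×10⁸ m.
d = 0.665 AU = 9.95×10¹⁰ m.
L = 4πR_⋆²σT_⋆⁴ = 4π(7.66×10⁸)² × 5.67×10⁻⁸ × (5700)⁴ = 4.41×10²⁶ W.
S = L/(4πd²) = 3540 W m⁻².
Energy balance: absorbed = emitted ⇒ πR²·S(1−A) = 4πR²·σT_eq⁴, so T_eq⁴ = S(1−A)/(4σ).
T_eq = [3540 × 0.43 / (4 × 5.67×10⁻⁸)]^(1/4) = (6.72×10⁹)^(1/4) = 286 K.

T_eq ≈ 286 K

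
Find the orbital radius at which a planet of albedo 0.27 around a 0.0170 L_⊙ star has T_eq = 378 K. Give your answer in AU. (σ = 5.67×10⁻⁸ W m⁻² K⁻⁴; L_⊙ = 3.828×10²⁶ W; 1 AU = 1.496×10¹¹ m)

d ≈ 0.0604 AU

L = 0.0170 × 3.828×10²⁶ = 6.51×10²⁴ W.
From T_eq⁴ = L(1−A)/(16πσd²): d = √[L(1−A)/(16πσT_eq⁴)].
d = √[6.51×10²⁴ × 0.73 / (16π × 5.67×10⁻⁸ × (378)⁴)] = 9.04×10⁹ m = 0.0604 AU.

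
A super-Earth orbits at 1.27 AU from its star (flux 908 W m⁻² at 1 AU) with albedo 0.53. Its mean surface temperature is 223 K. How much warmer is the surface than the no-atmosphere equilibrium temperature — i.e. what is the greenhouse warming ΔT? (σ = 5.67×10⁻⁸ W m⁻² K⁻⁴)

ΔT ≈ 38.2 K

S = 908/1.27² = 563.0 W m⁻².
T_eq = [S(1−A)/(4σ)]^(1/4) = [563.0×0.47/(4×5.67×10⁻⁸)]^(1/4) = 184.8 K.
ΔT = T_surf − T_eq = 223 − 184.8.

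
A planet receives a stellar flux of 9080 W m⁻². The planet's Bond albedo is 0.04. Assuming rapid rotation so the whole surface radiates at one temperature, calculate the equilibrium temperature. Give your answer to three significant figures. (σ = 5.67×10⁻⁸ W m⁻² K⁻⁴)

T_eq ≈ 443 K

Energy balance: absorbed = emitted ⇒ πR²·S(1−A) = 4πR²·σT_eq⁴, so T_eq⁴ = S(1−A)/(4σ).
T_eq = [9080 × 0.96 / (4 × 5.67×10⁻⁸)]^(1/4) = (3.84×10¹⁰)^(1/4) = 443 K.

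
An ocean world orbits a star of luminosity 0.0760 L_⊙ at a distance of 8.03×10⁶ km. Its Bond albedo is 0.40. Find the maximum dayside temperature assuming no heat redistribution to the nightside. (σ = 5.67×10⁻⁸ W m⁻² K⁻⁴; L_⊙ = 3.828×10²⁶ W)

T_ss ≈ 785 K

d = 8.03×10⁶ km = 8.03×10⁹ m.
L = 0.0760 × 3.828×10²⁶ = 2.91×10²⁵ W.
Flux: S = L/(4πd²) = 2.91×10²⁵/(4π×(8.03×10⁹)²) = 3.59×10⁴ W m⁻².
With no redistribution each surface element balances locally: S(1−A) = σT⁴.
T = [3.59×10⁴ × 0.60 / 5.67×10⁻⁸]^(1/4) = (3.80×10¹¹)^(1/4) = 785 K.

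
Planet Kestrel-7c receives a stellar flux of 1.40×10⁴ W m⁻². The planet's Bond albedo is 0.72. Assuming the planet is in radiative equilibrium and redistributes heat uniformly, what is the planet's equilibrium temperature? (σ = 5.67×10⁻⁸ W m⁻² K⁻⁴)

Energy balance: absorbed = emitted ⇒ πR²·S(1−A) = 4πR²·σT_eq⁴, so T_eq⁴ = S(1−A)/(4σ).
T_eq = [1.40×10⁴ × 0.28 / (4 × 5.67×10⁻⁸)]^(1/4) = (1.73×10¹⁰)^(1/4) = 363 K.

T_eq ≈ 363 K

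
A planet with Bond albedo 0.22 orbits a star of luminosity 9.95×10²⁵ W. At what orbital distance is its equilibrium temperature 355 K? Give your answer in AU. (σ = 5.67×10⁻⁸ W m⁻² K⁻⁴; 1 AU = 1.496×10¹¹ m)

From T_eq⁴ = L(1−A)/(16πσd²): d = √[L(1−A)/(16πσT_eq⁴)].
d = √[9.95×10²⁵ × 0.78 / (16π × 5.67×10⁻⁸ × (355)⁴)] = 4.14×10¹⁰ m = 0.277 AU.

d ≈ 0.277 AU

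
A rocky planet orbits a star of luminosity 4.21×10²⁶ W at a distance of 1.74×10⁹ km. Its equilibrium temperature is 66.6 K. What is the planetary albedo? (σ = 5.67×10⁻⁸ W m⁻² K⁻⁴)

d = 1.74×10⁹ km = 1.74×10¹² m.
Flux: S = L/(4πd²) = 4.21×10²⁶/(4π×(1.74×10¹²)²) = 11.1 W m⁻².
From T_eq⁴ = S(1−A)/(4σ): 1−A = 4σT_eq⁴/S.
1−A = 4 × 5.67×10⁻⁸ × (66.6)⁴ / 11.1 = 0.403.

A ≈ 0.60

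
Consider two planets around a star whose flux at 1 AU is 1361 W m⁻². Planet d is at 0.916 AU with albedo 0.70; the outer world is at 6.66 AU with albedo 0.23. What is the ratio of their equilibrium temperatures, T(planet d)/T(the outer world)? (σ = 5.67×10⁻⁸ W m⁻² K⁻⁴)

T_eq = [S₀(1−A)/(4σd²)]^(1/4), so T ∝ (1−A)^(1/4) / √d.
T₁ = [1361×0.30/(4×5.67×10⁻⁸×0.916²)]^(1/4) = 215.22 K.
T₂ = [1361×0.77/(4×5.67×10⁻⁸×6.66²)]^(1/4) = 101.03 K.

T₁/T₂ ≈ 2.130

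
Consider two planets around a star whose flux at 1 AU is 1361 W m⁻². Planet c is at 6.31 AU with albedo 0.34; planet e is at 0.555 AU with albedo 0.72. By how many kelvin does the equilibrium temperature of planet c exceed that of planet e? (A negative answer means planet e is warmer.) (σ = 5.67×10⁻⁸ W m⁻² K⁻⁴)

T_eq = [S₀(1−A)/(4σd²)]^(1/4), so T ∝ (1−A)^(1/4) / √d.
T₁ = [1361×0.66/(4×5.67×10⁻⁸×6.31²)]^(1/4) = 99.87 K.
T₂ = [1361×0.28/(4×5.67×10⁻⁸×0.555²)]^(1/4) = 271.77 K.

ΔT ≈ -171.9 K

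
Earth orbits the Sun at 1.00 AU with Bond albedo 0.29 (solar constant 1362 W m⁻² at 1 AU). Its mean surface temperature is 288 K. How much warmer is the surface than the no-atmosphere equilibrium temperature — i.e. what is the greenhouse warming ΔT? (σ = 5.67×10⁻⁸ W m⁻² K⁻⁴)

ΔT ≈ 32.5 K

S = 1362/1.00² = 1362 W m⁻².
T_eq = [S(1−A)/(4σ)]^(1/4) = [1362×0.71/(4×5.67×10⁻⁸)]^(1/4) = 255.5 K.
ΔT = T_surf − T_eq = 288 − 255.5.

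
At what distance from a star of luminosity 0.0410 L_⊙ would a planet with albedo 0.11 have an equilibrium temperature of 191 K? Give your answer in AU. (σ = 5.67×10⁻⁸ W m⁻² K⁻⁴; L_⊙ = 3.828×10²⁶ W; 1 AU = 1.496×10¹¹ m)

L = 0.0410 × 3.828×10²⁶ = 1.57×10²⁵ W.
From T_eq⁴ = L(1−A)/(16πσd²): d = √[L(1−A)/(16πσT_eq⁴)].
d = √[1.57×10²⁵ × 0.89 / (16π × 5.67×10⁻⁸ × (191)⁴)] = 6.07×10¹⁰ m = 0.406 AU.

d ≈ 0.406 AU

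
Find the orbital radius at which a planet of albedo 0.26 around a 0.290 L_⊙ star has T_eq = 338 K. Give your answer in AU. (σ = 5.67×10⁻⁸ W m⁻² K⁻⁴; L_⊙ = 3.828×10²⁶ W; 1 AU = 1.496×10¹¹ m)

L = 0.290 × 3.828×10²⁶ = 1.11×10²⁶ W.
From T_eq⁴ = L(1−A)/(16πσd²): d = √[L(1−A)/(16πσT_eq⁴)].
d = √[1.11×10²⁶ × 0.74 / (16π × 5.67×10⁻⁸ × (338)⁴)] = 4.70×10¹⁰ m = 0.314 AU.

d ≈ 0.314 AU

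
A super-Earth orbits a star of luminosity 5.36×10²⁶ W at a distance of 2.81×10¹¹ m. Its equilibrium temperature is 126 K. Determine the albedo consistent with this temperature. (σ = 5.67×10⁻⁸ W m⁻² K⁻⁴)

Flux: S = L/(4πd²) = 5.36×10²⁶/(4π×(2.81×10¹¹)²) = 540 W m⁻².
From T_eq⁴ = S(1−A)/(4σ): 1−A = 4σT_eq⁴/S.
1−A = 4 × 5.67×10⁻⁸ × (126)⁴ / 540 = 0.106.

A ≈ 0.89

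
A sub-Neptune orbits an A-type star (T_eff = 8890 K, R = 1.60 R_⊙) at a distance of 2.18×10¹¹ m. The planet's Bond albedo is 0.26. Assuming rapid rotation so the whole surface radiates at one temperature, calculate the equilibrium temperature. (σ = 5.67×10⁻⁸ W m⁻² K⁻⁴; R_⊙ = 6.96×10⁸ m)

T_eq ≈ 417 K

R_⋆ = 1.60 × 6.96×10⁸ = 1.11×10⁹ m.
L = 4πR_⋆²σT_⋆⁴ = 4π(1.11×10⁹)² × 5.67×10⁻⁸ × (8890)⁴ = 5.52×10²⁷ W.
S = L/(4πd²) = 9240 W m⁻².
Energy balance: absorbed = emitted ⇒ πR²·S(1−A) = 4πR²·σT_eq⁴, so T_eq⁴ = S(1−A)/(4σ).
T_eq = [9240 × 0.74 / (4 × 5.67×10⁻⁸)]^(1/4) = (3.02×10¹⁰)^(1/4) = 417 K.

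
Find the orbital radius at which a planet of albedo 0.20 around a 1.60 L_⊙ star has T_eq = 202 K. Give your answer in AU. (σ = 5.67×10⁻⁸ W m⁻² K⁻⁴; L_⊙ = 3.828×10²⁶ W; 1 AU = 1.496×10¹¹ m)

L = 1.60 × 3.828×10²⁶ = 6.12×10²⁶ W.
From T_eq⁴ = L(1−A)/(16πσd²): d = √[L(1−A)/(16πσT_eq⁴)].
d = √[6.12×10²⁶ × 0.80 / (16π × 5.67×10⁻⁸ × (202)⁴)] = 3.21×10¹¹ m = 2.15 AU.

d ≈ 2.15 AU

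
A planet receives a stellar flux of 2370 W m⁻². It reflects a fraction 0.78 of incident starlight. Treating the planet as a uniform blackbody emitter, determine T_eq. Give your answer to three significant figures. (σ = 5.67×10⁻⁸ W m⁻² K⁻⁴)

T_eq ≈ 219 K

Energy balance: absorbed = emitted ⇒ πR²·S(1−A) = 4πR²·σT_eq⁴, so T_eq⁴ = S(1−A)/(4σ).
T_eq = [2370 × 0.22 / (4 × 5.67×10⁻⁸)]^(1/4) = (2.30×10⁹)^(1/4) = 219 K.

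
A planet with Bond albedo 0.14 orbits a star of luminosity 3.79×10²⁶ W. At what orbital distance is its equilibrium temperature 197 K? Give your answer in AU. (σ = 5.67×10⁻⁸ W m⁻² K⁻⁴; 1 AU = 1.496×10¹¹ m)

d ≈ 1.84 AU

From T_eq⁴ = L(1−A)/(16πσd²): d = √[L(1−A)/(16πσT_eq⁴)].
d = √[3.79×10²⁶ × 0.86 / (16π × 5.67×10⁻⁸ × (197)⁴)] = 2.76×10¹¹ m = 1.84 AU.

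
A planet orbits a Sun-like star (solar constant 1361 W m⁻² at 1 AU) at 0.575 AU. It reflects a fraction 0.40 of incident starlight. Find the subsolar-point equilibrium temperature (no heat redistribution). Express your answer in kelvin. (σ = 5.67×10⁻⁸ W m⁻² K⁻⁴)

Flux at 0.575 AU: S = 1361/0.575² = 4120 W m⁻².
At the subsolar point the surface absorbs S(1−A) and emits σT⁴ per unit area — no factor of 4, since only the local patch is in balance.
T = [4120 × 0.60 / 5.67×10⁻⁸]^(1/4) = (4.36×10¹⁰)^(1/4) = 457 K.

T_ss ≈ 457 K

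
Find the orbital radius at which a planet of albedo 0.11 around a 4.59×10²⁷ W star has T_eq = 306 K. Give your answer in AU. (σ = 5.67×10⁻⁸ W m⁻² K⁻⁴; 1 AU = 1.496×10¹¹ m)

From T_eq⁴ = L(1−A)/(16πσd²): d = √[L(1−A)/(16πσT_eq⁴)].
d = √[4.59×10²⁷ × 0.89 / (16π × 5.67×10⁻⁸ × (306)⁴)] = 4.04×10¹¹ m = 2.70 AU.

d ≈ 2.70 AU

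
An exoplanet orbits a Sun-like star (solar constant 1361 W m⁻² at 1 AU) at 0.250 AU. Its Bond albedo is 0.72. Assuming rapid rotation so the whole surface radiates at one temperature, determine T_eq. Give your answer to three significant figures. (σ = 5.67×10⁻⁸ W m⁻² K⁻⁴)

T_eq ≈ 405 K

Flux at 0.250 AU: S = 1361/0.250² = 2.18×10⁴ W m⁻².
Energy balance: absorbed = emitted ⇒ πR²·S(1−A) = 4πR²·σT_eq⁴, so T_eq⁴ = S(1−A)/(4σ).
T_eq = [2.18×10⁴ × 0.28 / (4 × 5.67×10⁻⁸)]^(1/4) = (2.69×10¹⁰)^(1/4) = 405 K.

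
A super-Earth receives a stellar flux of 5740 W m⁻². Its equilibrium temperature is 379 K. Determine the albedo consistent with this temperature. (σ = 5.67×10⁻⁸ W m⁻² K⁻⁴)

A ≈ 0.18

From T_eq⁴ = S(1−A)/(4σ): 1−A = 4σT_eq⁴/S.
1−A = 4 × 5.67×10⁻⁸ × (379)⁴ / 5740 = 0.815.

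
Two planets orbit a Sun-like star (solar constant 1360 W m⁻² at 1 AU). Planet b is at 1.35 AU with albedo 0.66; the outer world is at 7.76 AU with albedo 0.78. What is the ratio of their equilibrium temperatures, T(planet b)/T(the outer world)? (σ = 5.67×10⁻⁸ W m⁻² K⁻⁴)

T_eq = [S₀(1−A)/(4σd²)]^(1/4), so T ∝ (1−A)^(1/4) / √d.
T₁ = [1360×0.34/(4×5.67×10⁻⁸×1.35²)]^(1/4) = 182.88 K.
T₂ = [1360×0.22/(4×5.67×10⁻⁸×7.76²)]^(1/4) = 68.41 K.

T₁/T₂ ≈ 2.673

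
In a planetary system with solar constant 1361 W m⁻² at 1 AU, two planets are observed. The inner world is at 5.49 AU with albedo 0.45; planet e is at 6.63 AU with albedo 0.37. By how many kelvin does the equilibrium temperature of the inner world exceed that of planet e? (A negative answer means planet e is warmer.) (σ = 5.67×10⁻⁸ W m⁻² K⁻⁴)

T_eq = [S₀(1−A)/(4σd²)]^(1/4), so T ∝ (1−A)^(1/4) / √d.
T₁ = [1361×0.55/(4×5.67×10⁻⁸×5.49²)]^(1/4) = 102.30 K.
T₂ = [1361×0.63/(4×5.67×10⁻⁸×6.63²)]^(1/4) = 96.30 K.

ΔT ≈ 6.0 K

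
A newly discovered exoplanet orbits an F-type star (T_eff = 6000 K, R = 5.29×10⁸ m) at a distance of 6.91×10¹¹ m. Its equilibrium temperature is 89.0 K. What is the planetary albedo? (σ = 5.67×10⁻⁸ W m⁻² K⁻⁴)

A ≈ 0.67

L = 4πR_⋆²σT_⋆⁴ = 4π(5.29×10⁸)² × 5.67×10⁻⁸ × (6000)⁴ = 2.58×10²⁶ W.
S = L/(4πd²) = 43.1 W m⁻².
From T_eq⁴ = S(1−A)/(4σ): 1−A = 4σT_eq⁴/S.
1−A = 4 × 5.67×10⁻⁸ × (89.0)⁴ / 43.1 = 0.330.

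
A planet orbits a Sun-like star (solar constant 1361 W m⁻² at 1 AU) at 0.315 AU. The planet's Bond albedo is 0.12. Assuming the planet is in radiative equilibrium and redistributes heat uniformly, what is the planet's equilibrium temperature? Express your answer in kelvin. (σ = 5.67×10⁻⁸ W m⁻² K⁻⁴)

Flux at 0.315 AU: S = 1361/0.315² = 1.37×10⁴ W m⁻².
Energy balance: absorbed = emitted ⇒ πR²·S(1−A) = 4πR²·σT_eq⁴, so T_eq⁴ = S(1−A)/(4σ).
T_eq = [1.37×10⁴ × 0.88 / (4 × 5.67×10⁻⁸)]^(1/4) = (5.32×10¹⁰)^(1/4) = 480 K.

T_eq ≈ 480 K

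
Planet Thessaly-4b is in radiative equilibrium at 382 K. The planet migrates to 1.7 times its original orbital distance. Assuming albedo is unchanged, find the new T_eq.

T_eq ∝ L^(1/4) · d^(−1/2).
T′ = 382 / 1.7^(1/2) = 293 K.

T_eq ≈ 293 K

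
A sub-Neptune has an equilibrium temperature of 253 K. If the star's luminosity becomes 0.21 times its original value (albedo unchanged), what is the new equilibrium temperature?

T_eq ≈ 171 K

T_eq ∝ L^(1/4) · d^(−1/2).
T′ = 253 × 0.21^(1/4) = 171 K.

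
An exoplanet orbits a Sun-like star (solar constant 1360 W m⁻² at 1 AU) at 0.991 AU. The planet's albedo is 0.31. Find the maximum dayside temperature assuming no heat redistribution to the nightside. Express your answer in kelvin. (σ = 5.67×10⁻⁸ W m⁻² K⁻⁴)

Flux at 0.991 AU: S = 1360/0.991² = 1380 W m⁻².
With no redistribution each surface element balances locally: S(1−A) = σT⁴.
T = [1380 × 0.69 / 5.67×10⁻⁸]^(1/4) = (1.69×10¹⁰)^(1/4) = 360 K.

T_ss ≈ 360 K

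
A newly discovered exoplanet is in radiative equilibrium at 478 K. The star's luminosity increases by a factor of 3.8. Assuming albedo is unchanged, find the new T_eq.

T_eq ≈ 667 K

T_eq ∝ L^(1/4) · d^(−1/2).
T′ = 478 × 3.8^(1/4) = 667 K.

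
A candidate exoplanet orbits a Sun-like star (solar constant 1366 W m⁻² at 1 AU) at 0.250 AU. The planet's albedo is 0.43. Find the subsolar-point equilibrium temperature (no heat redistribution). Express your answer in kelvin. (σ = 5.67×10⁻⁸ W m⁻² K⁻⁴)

Flux at 0.250 AU: S = 1366/0.250² = 2.19×10⁴ W m⁻².
At the subsolar point the surface absorbs S(1−A) and emits σT⁴ per unit area — no factor of 4, since only the local patch is in balance.
T = [2.19×10⁴ × 0.57 / 5.67×10⁻⁸]^(1/4) = (2.20×10¹¹)^(1/4) = 685 K.

T_ss ≈ 685 K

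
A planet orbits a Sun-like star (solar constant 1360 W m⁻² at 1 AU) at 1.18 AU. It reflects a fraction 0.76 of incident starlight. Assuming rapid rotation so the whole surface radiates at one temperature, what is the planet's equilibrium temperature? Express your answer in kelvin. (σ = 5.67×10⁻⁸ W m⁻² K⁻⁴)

Flux at 1.18 AU: S = 1360/1.18² = 977 W m⁻².
Energy balance: absorbed = emitted ⇒ πR²·S(1−A) = 4πR²·σT_eq⁴, so T_eq⁴ = S(1−A)/(4σ).
T_eq = [977 × 0.24 / (4 × 5.67×10⁻⁸)]^(1/4) = (1.03×10⁹)^(1/4) = 179 K.

T_eq ≈ 179 K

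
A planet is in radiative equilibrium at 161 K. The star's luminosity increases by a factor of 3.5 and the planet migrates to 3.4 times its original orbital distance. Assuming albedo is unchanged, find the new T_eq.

T_eq ∝ L^(1/4) · d^(−1/2).
T′ = 161 × 3.5^(1/4) / 3.4^(1/2) = 119 K.

T_eq ≈ 119 K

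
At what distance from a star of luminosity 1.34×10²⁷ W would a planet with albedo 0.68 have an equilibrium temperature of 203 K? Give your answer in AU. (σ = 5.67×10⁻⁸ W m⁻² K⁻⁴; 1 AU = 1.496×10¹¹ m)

d ≈ 1.99 AU

From T_eq⁴ = L(1−A)/(16πσd²): d = √[L(1−A)/(16πσT_eq⁴)].
d = √[1.34×10²⁷ × 0.32 / (16π × 5.67×10⁻⁸ × (203)⁴)] = 2.98×10¹¹ m = 1.99 AU.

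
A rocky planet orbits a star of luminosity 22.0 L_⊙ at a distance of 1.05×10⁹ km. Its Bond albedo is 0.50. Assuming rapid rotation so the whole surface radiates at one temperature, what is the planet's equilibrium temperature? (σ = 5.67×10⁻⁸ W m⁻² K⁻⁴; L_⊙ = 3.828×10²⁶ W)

T_eq ≈ 191 K

d = 1.05×10⁹ km = 1.05×10¹² m.
L = 22.0 × 3.828×10²⁶ = 8.42×10²⁷ W.
Flux: S = L/(4πd²) = 8.42×10²⁷/(4π×(1.05×10¹²)²) = 608 W m⁻².
Energy balance: absorbed = emitted ⇒ πR²·S(1−A) = 4πR²·σT_eq⁴, so T_eq⁴ = S(1−A)/(4σ).
T_eq = [608 × 0.50 / (4 × 5.67×10⁻⁸)]^(1/4) = (1.34×10⁹)^(1/4) = 191 K.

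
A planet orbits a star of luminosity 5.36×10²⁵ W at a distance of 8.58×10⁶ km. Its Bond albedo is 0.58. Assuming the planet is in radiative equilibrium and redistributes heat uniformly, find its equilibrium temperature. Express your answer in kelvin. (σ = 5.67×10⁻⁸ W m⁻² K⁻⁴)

T_eq ≈ 572 K

d = 8.58×10⁶ km = 8.58×10⁹ m.
Flux: S = L/(4πd²) = 5.36×10²⁵/(4π×(8.58×10⁹)²) = 5.79×10⁴ W m⁻².
Energy balance: absorbed = emitted ⇒ πR²·S(1−A) = 4πR²·σT_eq⁴, so T_eq⁴ = S(1−A)/(4σ).
T_eq = [5.79×10⁴ × 0.42 / (4 × 5.67×10⁻⁸)]^(1/4) = (1.07×10¹¹)^(1/4) = 572 K.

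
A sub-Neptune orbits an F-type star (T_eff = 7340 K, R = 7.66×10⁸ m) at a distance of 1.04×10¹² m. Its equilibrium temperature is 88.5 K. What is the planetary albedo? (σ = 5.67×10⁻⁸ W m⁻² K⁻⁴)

A ≈ 0.84

L = 4πR_⋆²σT_⋆⁴ = 4π(7.66×10⁸)² × 5.67×10⁻⁸ × (7340)⁴ = 1.21×10²⁷ W.
S = L/(4πd²) = 89.3 W m⁻².
From T_eq⁴ = S(1−A)/(4σ): 1−A = 4σT_eq⁴/S.
1−A = 4 × 5.67×10⁻⁸ × (88.5)⁴ / 89.3 = 0.156.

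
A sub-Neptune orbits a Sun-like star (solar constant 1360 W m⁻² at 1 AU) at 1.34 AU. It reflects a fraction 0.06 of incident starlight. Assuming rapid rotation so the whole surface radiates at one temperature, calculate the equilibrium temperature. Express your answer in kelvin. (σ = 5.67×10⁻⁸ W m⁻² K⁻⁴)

T_eq ≈ 237 K

Flux at 1.34 AU: S = 1360/1.34² = 757 W m⁻².
Energy balance: absorbed = emitted ⇒ πR²·S(1−A) = 4πR²·σT_eq⁴, so T_eq⁴ = S(1−A)/(4σ).
T_eq = [757 × 0.94 / (4 × 5.67×10⁻⁸)]^(1/4) = (3.14×10⁹)^(1/4) = 237 K.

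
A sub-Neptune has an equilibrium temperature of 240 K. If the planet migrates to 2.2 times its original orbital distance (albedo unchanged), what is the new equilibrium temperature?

T_eq ∝ L^(1/4) · d^(−1/2).
T′ = 240 / 2.2^(1/2) = 162 K.

T_eq ≈ 162 K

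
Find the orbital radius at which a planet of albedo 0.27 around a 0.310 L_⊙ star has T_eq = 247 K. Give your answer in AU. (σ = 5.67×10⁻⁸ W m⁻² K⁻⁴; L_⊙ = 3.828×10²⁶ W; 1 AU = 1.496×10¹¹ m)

d ≈ 0.604 AU

L = 0.310 × 3.828×10²⁶ = 1.19×10²⁶ W.
From T_eq⁴ = L(1−A)/(16πσd²): d = √[L(1−A)/(16πσT_eq⁴)].
d = √[1.19×10²⁶ × 0.73 / (16π × 5.67×10⁻⁸ × (247)⁴)] = 9.04×10¹⁰ m = 0.604 AU.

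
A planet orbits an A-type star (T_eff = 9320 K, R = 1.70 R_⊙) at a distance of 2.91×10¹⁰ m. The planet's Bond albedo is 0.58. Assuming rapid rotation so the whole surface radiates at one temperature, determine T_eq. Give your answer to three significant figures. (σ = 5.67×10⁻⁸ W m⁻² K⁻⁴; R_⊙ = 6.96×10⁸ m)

T_eq ≈ 1070 K

R_⋆ = 1.70 × 6.96×10⁸ = 1.18×10⁹ m.
L = 4πR_⋆²σT_⋆⁴ = 4π(1.18×10⁹)² × 5.67×10⁻⁸ × (9320)⁴ = 7.53×10²⁷ W.
S = L/(4πd²) = 7.07×10⁵ W m⁻².
Energy balance: absorbed = emitted ⇒ πR²·S(1−A) = 4πR²·σT_eq⁴, so T_eq⁴ = S(1−A)/(4σ).
T_eq = [7.07×10⁵ × 0.42 / (4 × 5.67×10⁻⁸)]^(1/4) = (1.31×10¹²)^(1/4) = 1070 K.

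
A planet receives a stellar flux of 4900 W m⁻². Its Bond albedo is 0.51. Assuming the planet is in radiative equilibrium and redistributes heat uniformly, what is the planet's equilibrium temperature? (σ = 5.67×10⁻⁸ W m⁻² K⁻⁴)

T_eq ≈ 321 K

Energy balance: absorbed = emitted ⇒ πR²·S(1−A) = 4πR²·σT_eq⁴, so T_eq⁴ = S(1−A)/(4σ).
T_eq = [4900 × 0.49 / (4 × 5.67×10⁻⁸)]^(1/4) = (1.06×10¹⁰)^(1/4) = 321 K.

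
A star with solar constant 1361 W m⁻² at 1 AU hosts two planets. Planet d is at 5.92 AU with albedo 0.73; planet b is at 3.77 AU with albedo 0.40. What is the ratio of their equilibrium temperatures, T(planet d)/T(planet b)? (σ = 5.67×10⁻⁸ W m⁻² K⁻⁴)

T₁/T₂ ≈ 0.654

T_eq = [S₀(1−A)/(4σd²)]^(1/4), so T ∝ (1−A)^(1/4) / √d.
T₁ = [1361×0.27/(4×5.67×10⁻⁸×5.92²)]^(1/4) = 82.46 K.
T₂ = [1361×0.60/(4×5.67×10⁻⁸×3.77²)]^(1/4) = 126.16 K.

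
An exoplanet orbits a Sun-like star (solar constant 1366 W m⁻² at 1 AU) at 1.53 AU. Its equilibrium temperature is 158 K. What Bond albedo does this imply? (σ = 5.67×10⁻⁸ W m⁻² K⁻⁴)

A ≈ 0.76

Flux at 1.53 AU: S = 1366/1.53² = 584 W m⁻².
From T_eq⁴ = S(1−A)/(4σ): 1−A = 4σT_eq⁴/S.
1−A = 4 × 5.67×10⁻⁸ × (158)⁴ / 584 = 0.242.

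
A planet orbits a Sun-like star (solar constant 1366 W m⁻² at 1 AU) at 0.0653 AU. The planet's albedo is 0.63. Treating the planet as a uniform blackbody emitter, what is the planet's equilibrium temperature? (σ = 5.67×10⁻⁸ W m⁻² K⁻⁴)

Flux at 0.0653 AU: S = 1366/0.0653² = 3.20×10⁵ W m⁻².
Energy balance: absorbed = emitted ⇒ πR²·S(1−A) = 4πR²·σT_eq⁴, so T_eq⁴ = S(1−A)/(4σ).
T_eq = [3.20×10⁵ × 0.37 / (4 × 5.67×10⁻⁸)]^(1/4) = (5.23×10¹¹)^(1/4) = 850 K.

T_eq ≈ 850 K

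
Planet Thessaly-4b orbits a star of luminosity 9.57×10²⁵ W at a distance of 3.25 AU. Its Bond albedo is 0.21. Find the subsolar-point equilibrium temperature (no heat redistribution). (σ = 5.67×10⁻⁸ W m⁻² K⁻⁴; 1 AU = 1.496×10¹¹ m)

d = 3.25 AU = 4.86×10¹¹ m.
Flux: S = L/(4πd²) = 9.57×10²⁵/(4π×(4.86×10¹¹)²) = 32.2 W m⁻².
At the subsolar point the surface absorbs S(1−A) and emits σT⁴ per unit area — no factor of 4, since only the local patch is in balance.
T = [32.2 × 0.79 / 5.67×10⁻⁸]^(1/4) = (4.49×10⁸)^(1/4) = 146 K.

T_ss ≈ 146 K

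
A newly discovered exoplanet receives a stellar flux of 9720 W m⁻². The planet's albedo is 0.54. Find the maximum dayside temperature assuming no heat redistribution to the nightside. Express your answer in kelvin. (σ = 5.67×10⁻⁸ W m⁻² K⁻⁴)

With no redistribution each surface element balances locally: S(1−A) = σT⁴.
T = [9720 × 0.46 / 5.67×10⁻⁸]^(1/4) = (7.89×10¹⁰)^(1/4) = 530 K.

T_ss ≈ 530 K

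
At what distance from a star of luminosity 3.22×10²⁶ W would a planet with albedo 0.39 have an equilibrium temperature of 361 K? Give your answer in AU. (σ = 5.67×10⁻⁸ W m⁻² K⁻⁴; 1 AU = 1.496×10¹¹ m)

d ≈ 0.426 AU

From T_eq⁴ = L(1−A)/(16πσd²): d = √[L(1−A)/(16πσT_eq⁴)].
d = √[3.22×10²⁶ × 0.61 / (16π × 5.67×10⁻⁸ × (361)⁴)] = 6.37×10¹⁰ m = 0.426 AU.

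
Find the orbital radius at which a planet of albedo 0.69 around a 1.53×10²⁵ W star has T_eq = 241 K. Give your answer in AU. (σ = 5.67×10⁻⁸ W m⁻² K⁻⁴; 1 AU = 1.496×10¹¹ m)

d ≈ 0.148 AU

From T_eq⁴ = L(1−A)/(16πσd²): d = √[L(1−A)/(16πσT_eq⁴)].
d = √[1.53×10²⁵ × 0.31 / (16π × 5.67×10⁻⁸ × (241)⁴)] = 2.22×10¹⁰ m = 0.148 AU.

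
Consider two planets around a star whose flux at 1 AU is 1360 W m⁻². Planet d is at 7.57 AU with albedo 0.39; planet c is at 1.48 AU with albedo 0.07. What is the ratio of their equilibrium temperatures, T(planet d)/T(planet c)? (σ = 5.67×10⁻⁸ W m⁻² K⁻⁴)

T_eq = [S₀(1−A)/(4σd²)]^(1/4), so T ∝ (1−A)^(1/4) / √d.
T₁ = [1360×0.61/(4×5.67×10⁻⁸×7.57²)]^(1/4) = 89.38 K.
T₂ = [1360×0.93/(4×5.67×10⁻⁸×1.48²)]^(1/4) = 224.63 K.

T₁/T₂ ≈ 0.398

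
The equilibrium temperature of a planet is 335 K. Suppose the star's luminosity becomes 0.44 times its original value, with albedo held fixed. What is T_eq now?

T_eq ∝ L^(1/4) · d^(−1/2).
T′ = 335 × 0.44^(1/4) = 273 K.

T_eq ≈ 273 K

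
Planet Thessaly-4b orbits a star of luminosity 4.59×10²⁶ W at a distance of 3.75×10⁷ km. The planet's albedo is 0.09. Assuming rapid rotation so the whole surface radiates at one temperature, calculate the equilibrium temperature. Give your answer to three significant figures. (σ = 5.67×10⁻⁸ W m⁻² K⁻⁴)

d = 3.75×10⁷ km = 3.75×10¹⁰ m.
Flux: S = L/(4πd²) = 4.59×10²⁶/(4π×(3.75×10¹⁰)²) = 2.60×10⁴ W m⁻².
Energy balance: absorbed = emitted ⇒ πR²·S(1−A) = 4πR²·σT_eq⁴, so T_eq⁴ = S(1−A)/(4σ).
T_eq = [2.60×10⁴ × 0.91 / (4 × 5.67×10⁻⁸)]^(1/4) = (1.04×10¹¹)^(1/4) = 568 K.

T_eq ≈ 568 K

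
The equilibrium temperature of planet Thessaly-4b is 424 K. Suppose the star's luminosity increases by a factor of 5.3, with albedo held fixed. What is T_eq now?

T_eq ≈ 643 K

T_eq ∝ L^(1/4) · d^(−1/2).
T′ = 424 × 5.3^(1/4) = 643 K.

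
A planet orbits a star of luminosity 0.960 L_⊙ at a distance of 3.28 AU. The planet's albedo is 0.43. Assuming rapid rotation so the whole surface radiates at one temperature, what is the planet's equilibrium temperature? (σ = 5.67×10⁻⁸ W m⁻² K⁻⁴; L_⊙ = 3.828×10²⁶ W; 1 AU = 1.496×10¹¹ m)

T_eq ≈ 132 K

d = 3.28 AU = 4.91×10¹¹ m.
L = 0.960 × 3.828×10²⁶ = 3.67×10²⁶ W.
Flux: S = L/(4πd²) = 3.67×10²⁶/(4π×(4.91×10¹¹)²) = 121 W m⁻².
Energy balance: absorbed = emitted ⇒ πR²·S(1−A) = 4πR²·σT_eq⁴, so T_eq⁴ = S(1−A)/(4σ).
T_eq = [121 × 0.57 / (4 × 5.67×10⁻⁸)]^(1/4) = (3.05×10⁸)^(1/4) = 132 K.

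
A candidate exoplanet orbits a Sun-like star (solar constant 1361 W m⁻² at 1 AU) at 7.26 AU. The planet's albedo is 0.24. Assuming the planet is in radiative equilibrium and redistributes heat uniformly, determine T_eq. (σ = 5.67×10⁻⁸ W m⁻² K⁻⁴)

T_eq ≈ 96.4 K

Flux at 7.26 AU: S = 1361/7.26² = 25.8 W m⁻².
Energy balance: absorbed = emitted ⇒ πR²·S(1−A) = 4πR²·σT_eq⁴, so T_eq⁴ = S(1−A)/(4σ).
T_eq = [25.8 × 0.76 / (4 × 5.67×10⁻⁸)]^(1/4) = (8.65×10⁷)^(1/4) = 96.4 K.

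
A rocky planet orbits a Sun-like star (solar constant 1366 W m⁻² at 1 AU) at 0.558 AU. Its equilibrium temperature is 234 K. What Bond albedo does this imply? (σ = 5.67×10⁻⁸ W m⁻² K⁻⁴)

Flux at 0.558 AU: S = 1366/0.558² = 4390 W m⁻².
From T_eq⁴ = S(1−A)/(4σ): 1−A = 4σT_eq⁴/S.
1−A = 4 × 5.67×10⁻⁸ × (234)⁴ / 4390 = 0.155.

A ≈ 0.85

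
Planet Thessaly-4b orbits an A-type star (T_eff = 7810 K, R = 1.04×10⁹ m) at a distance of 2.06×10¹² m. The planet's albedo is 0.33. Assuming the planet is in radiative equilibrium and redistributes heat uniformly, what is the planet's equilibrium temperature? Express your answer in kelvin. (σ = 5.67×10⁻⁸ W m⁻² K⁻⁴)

T_eq ≈ 112 K

L = 4πR_⋆²σT_⋆⁴ = 4π(1.04×10⁹)² × 5.67×10⁻⁸ × (7810)⁴ = 2.87×10²⁷ W.
S = L/(4πd²) = 53.8 W m⁻².
Energy balance: absorbed = emitted ⇒ πR²·S(1−A) = 4πR²·σT_eq⁴, so T_eq⁴ = S(1−A)/(4σ).
T_eq = [53.8 × 0.67 / (4 × 5.67×10⁻⁸)]^(1/4) = (1.59×10⁸)^(1/4) = 112 K.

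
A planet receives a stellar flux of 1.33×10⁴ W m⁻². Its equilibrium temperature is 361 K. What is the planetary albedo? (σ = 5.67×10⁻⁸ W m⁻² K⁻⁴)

From T_eq⁴ = S(1−A)/(4σ): 1−A = 4σT_eq⁴/S.
1−A = 4 × 5.67×10⁻⁸ × (361)⁴ / 1.33×10⁴ = 0.290.

A ≈ 0.71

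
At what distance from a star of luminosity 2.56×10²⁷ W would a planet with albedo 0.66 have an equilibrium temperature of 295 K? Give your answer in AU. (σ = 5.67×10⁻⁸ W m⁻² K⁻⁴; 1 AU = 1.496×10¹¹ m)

d ≈ 1.34 AU

From T_eq⁴ = L(1−A)/(16πσd²): d = √[L(1−A)/(16πσT_eq⁴)].
d = √[2.56×10²⁷ × 0.34 / (16π × 5.67×10⁻⁸ × (295)⁴)] = 2.01×10¹¹ m = 1.34 AU.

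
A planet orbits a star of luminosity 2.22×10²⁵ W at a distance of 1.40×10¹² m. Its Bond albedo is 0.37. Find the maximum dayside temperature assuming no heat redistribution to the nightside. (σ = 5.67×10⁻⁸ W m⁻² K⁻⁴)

Flux: S = L/(4πd²) = 2.22×10²⁵/(4π×(1.40×10¹²)²) = 0.901 W m⁻².
With no redistribution each surface element balances locally: S(1−A) = σT⁴.
T = [0.901 × 0.63 / 5.67×10⁻⁸]^(1/4) = (1.00×10⁷)^(1/4) = 56.3 K.

T_ss ≈ 56.3 K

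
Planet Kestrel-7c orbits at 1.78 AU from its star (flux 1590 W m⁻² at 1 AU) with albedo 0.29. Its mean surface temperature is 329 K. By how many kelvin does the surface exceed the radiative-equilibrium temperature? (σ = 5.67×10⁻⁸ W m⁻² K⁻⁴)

ΔT ≈ 129.9 K

S = 1590/1.78² = 501.8 W m⁻².
T_eq = [S(1−A)/(4σ)]^(1/4) = [501.8×0.71/(4×5.67×10⁻⁸)]^(1/4) = 199.1 K.
ΔT = T_surf − T_eq = 329 − 199.1.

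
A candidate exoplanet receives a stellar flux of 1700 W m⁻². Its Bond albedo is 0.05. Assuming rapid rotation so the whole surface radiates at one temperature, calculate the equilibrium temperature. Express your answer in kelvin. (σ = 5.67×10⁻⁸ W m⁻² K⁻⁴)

T_eq ≈ 290 K

Energy balance: absorbed = emitted ⇒ πR²·S(1−A) = 4πR²·σT_eq⁴, so T_eq⁴ = S(1−A)/(4σ).
T_eq = [1700 × 0.95 / (4 × 5.67×10⁻⁸)]^(1/4) = (7.12×10⁹)^(1/4) = 290 K.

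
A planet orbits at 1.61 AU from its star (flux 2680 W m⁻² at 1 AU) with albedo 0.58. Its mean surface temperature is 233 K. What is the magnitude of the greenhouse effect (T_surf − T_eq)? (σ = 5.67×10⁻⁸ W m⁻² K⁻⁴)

S = 2680/1.61² = 1034 W m⁻².
T_eq = [S(1−A)/(4σ)]^(1/4) = [1034×0.42/(4×5.67×10⁻⁸)]^(1/4) = 209.2 K.
ΔT = T_surf − T_eq = 233 − 209.2.

ΔT ≈ 23.8 K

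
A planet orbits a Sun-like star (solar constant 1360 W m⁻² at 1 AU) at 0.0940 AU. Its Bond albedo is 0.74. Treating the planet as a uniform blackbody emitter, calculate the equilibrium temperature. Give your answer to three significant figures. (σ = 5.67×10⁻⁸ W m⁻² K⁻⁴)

Flux at 0.0940 AU: S = 1360/0.0940² = 1.54×10⁵ W m⁻².
Energy balance: absorbed = emitted ⇒ πR²·S(1−A) = 4πR²·σT_eq⁴, so T_eq⁴ = S(1−A)/(4σ).
T_eq = [1.54×10⁵ × 0.26 / (4 × 5.67×10⁻⁸)]^(1/4) = (1.76×10¹¹)^(1/4) = 648 K.

T_eq ≈ 648 K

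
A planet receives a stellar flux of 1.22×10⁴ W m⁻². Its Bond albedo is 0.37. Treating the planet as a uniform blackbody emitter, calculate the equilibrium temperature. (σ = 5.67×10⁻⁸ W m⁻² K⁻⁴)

T_eq ≈ 429 K

Energy balance: absorbed = emitted ⇒ πR²·S(1−A) = 4πR²·σT_eq⁴, so T_eq⁴ = S(1−A)/(4σ).
T_eq = [1.22×10⁴ × 0.63 / (4 × 5.67×10⁻⁸)]^(1/4) = (3.39×10¹⁰)^(1/4) = 429 K.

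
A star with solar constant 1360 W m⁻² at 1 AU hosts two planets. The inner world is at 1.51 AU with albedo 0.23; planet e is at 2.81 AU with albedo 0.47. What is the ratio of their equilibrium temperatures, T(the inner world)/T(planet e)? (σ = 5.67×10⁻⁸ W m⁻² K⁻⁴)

T₁/T₂ ≈ 1.498

T_eq = [S₀(1−A)/(4σd²)]^(1/4), so T ∝ (1−A)^(1/4) / √d.
T₁ = [1360×0.77/(4×5.67×10⁻⁸×1.51²)]^(1/4) = 212.13 K.
T₂ = [1360×0.53/(4×5.67×10⁻⁸×2.81²)]^(1/4) = 141.64 K.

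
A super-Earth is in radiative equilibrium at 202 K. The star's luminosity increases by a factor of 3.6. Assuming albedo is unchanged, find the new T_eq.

T_eq ≈ 278 K

T_eq ∝ L^(1/4) · d^(−1/2).
T′ = 202 × 3.6^(1/4) = 278 K.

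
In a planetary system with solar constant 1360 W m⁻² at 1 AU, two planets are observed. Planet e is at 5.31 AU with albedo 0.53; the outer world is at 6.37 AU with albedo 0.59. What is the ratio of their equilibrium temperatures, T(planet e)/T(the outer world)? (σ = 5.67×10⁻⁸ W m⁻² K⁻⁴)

T_eq = [S₀(1−A)/(4σd²)]^(1/4), so T ∝ (1−A)^(1/4) / √d.
T₁ = [1360×0.47/(4×5.67×10⁻⁸×5.31²)]^(1/4) = 99.99 K.
T₂ = [1360×0.41/(4×5.67×10⁻⁸×6.37²)]^(1/4) = 88.23 K.

T₁/T₂ ≈ 1.133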